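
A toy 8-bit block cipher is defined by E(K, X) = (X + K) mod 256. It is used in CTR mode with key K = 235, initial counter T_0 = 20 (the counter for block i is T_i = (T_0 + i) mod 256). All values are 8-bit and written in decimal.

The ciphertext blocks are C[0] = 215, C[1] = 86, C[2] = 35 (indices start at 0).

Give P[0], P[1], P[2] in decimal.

P[0] = 40, P[1] = 86, P[2] = 34

CTR decryption: S_i = E(K, T_i) where T_i is the counter for block i; P_i = C_i ⊕ S_i.
P[0]: T = 20, S = E(K, T) = 255; 215 ⊕ 255 = 40.
P[1]: T = 21, S = E(K, T) = 0; 86 ⊕ 0 = 86.
P[2]: T = 22, S = E(K, T) = 1; 35 ⊕ 1 = 34.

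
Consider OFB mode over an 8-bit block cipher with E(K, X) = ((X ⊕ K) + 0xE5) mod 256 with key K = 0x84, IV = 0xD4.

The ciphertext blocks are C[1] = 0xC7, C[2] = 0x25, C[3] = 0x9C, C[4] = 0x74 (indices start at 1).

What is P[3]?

OFB decryption: S_i = E(K, S_{i−1}) with S_{0} = IV; P_i = C_i ⊕ S_i.
P[1]: S = E(K, 0xD4) = 0x35; 0xC7 ⊕ 0x35 = 0xF2.
P[2]: S = E(K, 0x35) = 0x96; 0x25 ⊕ 0x96 = 0xB3.
P[3]: S = E(K, 0x96) = 0xF7; 0x9C ⊕ 0xF7 = 0x6B.

P[3] = 0x6B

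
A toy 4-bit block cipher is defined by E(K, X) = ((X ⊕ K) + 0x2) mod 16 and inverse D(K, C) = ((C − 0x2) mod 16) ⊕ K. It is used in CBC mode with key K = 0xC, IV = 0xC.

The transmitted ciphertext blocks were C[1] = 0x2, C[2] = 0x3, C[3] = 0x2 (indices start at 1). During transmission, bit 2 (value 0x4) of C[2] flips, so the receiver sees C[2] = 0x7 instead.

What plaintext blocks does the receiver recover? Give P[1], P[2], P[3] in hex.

P[1] = 0x0, P[2] = 0xB, P[3] = 0xB

CBC decryption: P_i = D(K, C_i) ⊕ C_{i−1}, with C_{0} = IV.
Only C[2] changed, to 0x7. In CBC, a change in C_i garbles P_i and flips the same bit in P_{i+1}. Decrypting the received ciphertext:
P[1]: D(K, 0x2) = 0xC; 0xC ⊕ 0xC = 0x0.
P[2]: D(K, 0x7) = 0x9; 0x9 ⊕ 0x2 = 0xB.
P[3]: D(K, 0x2) = 0xC; 0xC ⊕ 0x7 = 0xB.
Blocks that differ from the original plaintext: P[2], P[3].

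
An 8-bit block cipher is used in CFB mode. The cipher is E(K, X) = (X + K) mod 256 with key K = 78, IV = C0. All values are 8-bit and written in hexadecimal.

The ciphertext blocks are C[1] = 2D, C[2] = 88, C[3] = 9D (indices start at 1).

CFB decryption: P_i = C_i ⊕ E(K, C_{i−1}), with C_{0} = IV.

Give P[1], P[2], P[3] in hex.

P[1]: E(K, C0) = 38; 2D ⊕ 38 = 15.
P[2]: E(K, 2D) = A5; 88 ⊕ A5 = 2D.
P[3]: E(K, 88) = 00; 9D ⊕ 00 = 9D.

P[1] = 15, P[2] = 2D, P[3] = 9D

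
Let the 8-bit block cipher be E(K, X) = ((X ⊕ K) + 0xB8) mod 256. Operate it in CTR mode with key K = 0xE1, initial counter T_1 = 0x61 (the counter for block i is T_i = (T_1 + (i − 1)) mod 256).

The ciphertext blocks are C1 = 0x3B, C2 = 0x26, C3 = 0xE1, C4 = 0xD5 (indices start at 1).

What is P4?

CTR decryption: S_i = E(K, T_i) where T_i is the counter for block i; P_i = C_i ⊕ S_i.
P4: T = 0x64, S = E(K, T) = 0x3D; 0xD5 ⊕ 0x3D = 0xE8.

P4 = 0xE8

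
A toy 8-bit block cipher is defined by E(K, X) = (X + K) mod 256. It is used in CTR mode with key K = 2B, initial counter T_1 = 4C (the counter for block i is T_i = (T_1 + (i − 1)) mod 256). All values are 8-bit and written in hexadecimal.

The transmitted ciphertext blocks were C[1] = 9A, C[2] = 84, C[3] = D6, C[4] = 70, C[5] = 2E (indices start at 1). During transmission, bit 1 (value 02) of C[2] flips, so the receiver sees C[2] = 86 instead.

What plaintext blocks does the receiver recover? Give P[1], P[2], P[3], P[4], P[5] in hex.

P[1] = ED, P[2] = FE, P[3] = AF, P[4] = 0A, P[5] = 55

CTR decryption: S_i = E(K, T_i) where T_i is the counter for block i; P_i = C_i ⊕ S_i.
Only C[2] changed, to 86. In CTR, a change in C_i flips the same bit in P_i only; the keystream is unaffected. Decrypting the received ciphertext:
P[1]: T = 4C, S = E(K, T) = 77; 9A ⊕ 77 = ED.
P[2]: T = 4D, S = E(K, T) = 78; 86 ⊕ 78 = FE.
P[3]: T = 4E, S = E(K, T) = 79; D6 ⊕ 79 = AF.
P[4]: T = 4F, S = E(K, T) = 7A; 70 ⊕ 7A = 0A.
P[5]: T = 50, S = E(K, T) = 7B; 2E ⊕ 7B = 55.
Blocks that differ from the original plaintext: P[2].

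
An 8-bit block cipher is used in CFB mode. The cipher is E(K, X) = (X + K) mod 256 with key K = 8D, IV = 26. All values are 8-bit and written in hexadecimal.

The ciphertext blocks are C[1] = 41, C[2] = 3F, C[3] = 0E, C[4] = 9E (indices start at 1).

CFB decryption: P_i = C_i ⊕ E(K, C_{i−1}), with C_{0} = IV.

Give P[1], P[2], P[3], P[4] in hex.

P[1] = F2, P[2] = F1, P[3] = C2, P[4] = 05

P[1]: E(K, 26) = B3; 41 ⊕ B3 = F2.
P[2]: E(K, 41) = CE; 3F ⊕ CE = F1.
P[3]: E(K, 3F) = CC; 0E ⊕ CC = C2.
P[4]: E(K, 0E) = 9B; 9E ⊕ 9B = 05.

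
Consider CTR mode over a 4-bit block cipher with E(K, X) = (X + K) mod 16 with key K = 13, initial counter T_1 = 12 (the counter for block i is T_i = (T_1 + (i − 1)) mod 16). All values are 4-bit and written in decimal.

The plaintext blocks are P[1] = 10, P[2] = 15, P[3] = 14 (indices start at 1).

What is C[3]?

CTR encryption: S_i = E(K, T_i) where T_i is the counter for block i; C_i = P_i ⊕ S_i.
C[1]: T = 12, S = E(K, T) = 9; 10 ⊕ 9 = 3.
C[2]: T = 13, S = E(K, T) = 10; 15 ⊕ 10 = 5.
C[3]: T = 14, S = E(K, T) = 11; 14 ⊕ 11 = 5.

C[3] = 5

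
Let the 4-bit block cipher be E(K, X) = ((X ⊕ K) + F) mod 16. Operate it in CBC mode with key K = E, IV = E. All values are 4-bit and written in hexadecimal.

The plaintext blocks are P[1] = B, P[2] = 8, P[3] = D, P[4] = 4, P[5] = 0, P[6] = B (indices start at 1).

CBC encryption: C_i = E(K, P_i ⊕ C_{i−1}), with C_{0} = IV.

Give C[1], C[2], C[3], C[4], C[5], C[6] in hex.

C[1] = A, C[2] = B, C[3] = 7, C[4] = C, C[5] = 1, C[6] = 3

C[1]: P[1] ⊕ E = 5; E(K, 5) = A.
C[2]: P[2] ⊕ A = 2; E(K, 2) = B.
C[3]: P[3] ⊕ B = 6; E(K, 6) = 7.
C[4]: P[4] ⊕ 7 = 3; E(K, 3) = C.
C[5]: P[5] ⊕ C = C; E(K, C) = 1.
C[6]: P[6] ⊕ 1 = A; E(K, A) = 3.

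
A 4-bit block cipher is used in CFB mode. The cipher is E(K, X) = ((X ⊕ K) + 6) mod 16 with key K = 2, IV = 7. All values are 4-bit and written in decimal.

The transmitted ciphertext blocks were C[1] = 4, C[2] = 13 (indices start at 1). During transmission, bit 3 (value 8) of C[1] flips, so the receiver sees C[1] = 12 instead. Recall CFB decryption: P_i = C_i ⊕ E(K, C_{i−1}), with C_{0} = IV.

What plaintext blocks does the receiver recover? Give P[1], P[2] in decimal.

P[1] = 7, P[2] = 9

Only C[1] changed, to 12. In CFB, a change in C_i flips the same bit in P_i and garbles P_{i+1}. Decrypting the received ciphertext:
P[1]: E(K, 7) = 11; 12 ⊕ 11 = 7.
P[2]: E(K, 12) = 4; 13 ⊕ 4 = 9.
Blocks that differ from the original plaintext: P[1], P[2].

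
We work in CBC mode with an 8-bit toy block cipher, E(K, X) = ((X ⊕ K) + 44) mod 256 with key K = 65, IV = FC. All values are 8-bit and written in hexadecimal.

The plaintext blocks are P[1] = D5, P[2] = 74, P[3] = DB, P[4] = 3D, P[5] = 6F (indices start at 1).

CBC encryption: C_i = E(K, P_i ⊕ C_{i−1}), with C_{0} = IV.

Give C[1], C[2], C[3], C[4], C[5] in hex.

C[1] = 90, C[2] = C5, C[3] = BF, C[4] = 2B, C[5] = 65

C[1]: P[1] ⊕ FC = 29; E(K, 29) = 90.
C[2]: P[2] ⊕ 90 = E4; E(K, E4) = C5.
C[3]: P[3] ⊕ C5 = 1E; E(K, 1E) = BF.
C[4]: P[4] ⊕ BF = 82; E(K, 82) = 2B.
C[5]: P[5] ⊕ 2B = 44; E(K, 44) = 65.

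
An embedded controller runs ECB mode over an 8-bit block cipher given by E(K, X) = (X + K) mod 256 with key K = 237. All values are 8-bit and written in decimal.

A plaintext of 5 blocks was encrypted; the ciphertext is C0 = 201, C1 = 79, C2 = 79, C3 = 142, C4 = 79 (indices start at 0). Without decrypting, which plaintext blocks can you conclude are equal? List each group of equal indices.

P1 = P2 = P4

ECB encrypts each block independently with the same key, so equal ciphertext blocks imply equal plaintext blocks.
C1 = C2 = C4 = 79, so P1 = P2 = P4.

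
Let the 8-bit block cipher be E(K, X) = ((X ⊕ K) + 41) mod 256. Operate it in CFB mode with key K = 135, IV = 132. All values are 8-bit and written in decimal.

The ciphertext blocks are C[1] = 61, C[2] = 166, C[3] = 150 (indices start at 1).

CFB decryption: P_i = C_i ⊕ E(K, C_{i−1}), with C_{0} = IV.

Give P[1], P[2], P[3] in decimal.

P[1]: E(K, 132) = 44; 61 ⊕ 44 = 17.
P[2]: E(K, 61) = 227; 166 ⊕ 227 = 69.
P[3]: E(K, 166) = 74; 150 ⊕ 74 = 220.

P[1] = 17, P[2] = 69, P[3] = 220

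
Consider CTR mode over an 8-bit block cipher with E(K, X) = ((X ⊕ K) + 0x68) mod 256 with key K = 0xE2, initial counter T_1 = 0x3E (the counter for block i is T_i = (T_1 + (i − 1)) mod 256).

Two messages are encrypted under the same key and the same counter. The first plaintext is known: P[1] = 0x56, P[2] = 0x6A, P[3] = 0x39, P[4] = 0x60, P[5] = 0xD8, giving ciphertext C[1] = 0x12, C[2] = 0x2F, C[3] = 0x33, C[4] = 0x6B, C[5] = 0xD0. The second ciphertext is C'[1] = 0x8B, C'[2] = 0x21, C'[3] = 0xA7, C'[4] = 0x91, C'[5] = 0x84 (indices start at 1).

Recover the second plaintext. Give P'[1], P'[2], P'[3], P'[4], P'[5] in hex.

P'[1] = 0xCF, P'[2] = 0x64, P'[3] = 0xAD, P'[4] = 0x9A, P'[5] = 0x8C

In CTR with a reused counter, both messages share the same keystream S_i, so C_i ⊕ C'_i = P_i ⊕ P'_i and thus P'_i = P_i ⊕ C_i ⊕ C'_i.
P'[1]: 0x56 ⊕ 0x12 ⊕ 0x8B = 0xCF.
P'[2]: 0x6A ⊕ 0x2F ⊕ 0x21 = 0x64.
P'[3]: 0x39 ⊕ 0x33 ⊕ 0xA7 = 0xAD.
P'[4]: 0x60 ⊕ 0x6B ⊕ 0x91 = 0x9A.
P'[5]: 0xD8 ⊕ 0xD0 ⊕ 0x84 = 0x8C.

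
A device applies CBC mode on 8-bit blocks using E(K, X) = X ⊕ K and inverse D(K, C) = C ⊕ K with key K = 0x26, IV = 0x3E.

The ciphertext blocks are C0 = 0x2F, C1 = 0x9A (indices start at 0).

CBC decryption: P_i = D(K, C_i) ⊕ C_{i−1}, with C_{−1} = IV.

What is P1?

P1 = 0x93

P1: D(K, 0x9A) = 0xBC; 0xBC ⊕ 0x2F = 0x93.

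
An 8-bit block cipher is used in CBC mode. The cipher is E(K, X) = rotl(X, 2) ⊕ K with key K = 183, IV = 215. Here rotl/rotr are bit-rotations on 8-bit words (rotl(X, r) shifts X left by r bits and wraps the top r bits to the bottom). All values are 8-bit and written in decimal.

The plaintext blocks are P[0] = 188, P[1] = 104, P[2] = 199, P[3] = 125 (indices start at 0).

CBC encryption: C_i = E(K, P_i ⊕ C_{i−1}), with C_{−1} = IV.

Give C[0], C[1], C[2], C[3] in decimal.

C[0]: P[0] ⊕ 215 = 107; E(K, 107) = 26.
C[1]: P[1] ⊕ 26 = 114; E(K, 114) = 126.
C[2]: P[2] ⊕ 126 = 185; E(K, 185) = 81.
C[3]: P[3] ⊕ 81 = 44; E(K, 44) = 7.

C[0] = 26, C[1] = 126, C[2] = 81, C[3] = 7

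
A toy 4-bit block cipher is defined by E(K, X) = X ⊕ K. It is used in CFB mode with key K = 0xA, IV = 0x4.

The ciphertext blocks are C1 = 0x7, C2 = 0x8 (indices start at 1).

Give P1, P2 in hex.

CFB decryption: P_i = C_i ⊕ E(K, C_{i−1}), with C_{0} = IV.
P1: E(K, 0x4) = 0xE; 0x7 ⊕ 0xE = 0x9.
P2: E(K, 0x7) = 0xD; 0x8 ⊕ 0xD = 0x5.

P1 = 0x9, P2 = 0x5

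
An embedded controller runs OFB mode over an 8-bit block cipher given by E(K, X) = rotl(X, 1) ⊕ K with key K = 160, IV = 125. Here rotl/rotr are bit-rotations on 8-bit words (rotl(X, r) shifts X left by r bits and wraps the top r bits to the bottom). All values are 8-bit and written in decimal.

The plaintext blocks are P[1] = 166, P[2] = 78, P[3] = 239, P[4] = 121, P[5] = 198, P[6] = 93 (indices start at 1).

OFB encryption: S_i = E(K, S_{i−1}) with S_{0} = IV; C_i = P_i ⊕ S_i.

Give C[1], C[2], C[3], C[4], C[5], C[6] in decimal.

C[1]: S = E(K, 125) = 90; 166 ⊕ 90 = 252.
C[2]: S = E(K, 90) = 20; 78 ⊕ 20 = 90.
C[3]: S = E(K, 20) = 136; 239 ⊕ 136 = 103.
C[4]: S = E(K, 136) = 177; 121 ⊕ 177 = 200.
C[5]: S = E(K, 177) = 195; 198 ⊕ 195 = 5.
C[6]: S = E(K, 195) = 39; 93 ⊕ 39 = 122.

C[1] = 252, C[2] = 90, C[3] = 103, C[4] = 200, C[5] = 5, C[6] = 122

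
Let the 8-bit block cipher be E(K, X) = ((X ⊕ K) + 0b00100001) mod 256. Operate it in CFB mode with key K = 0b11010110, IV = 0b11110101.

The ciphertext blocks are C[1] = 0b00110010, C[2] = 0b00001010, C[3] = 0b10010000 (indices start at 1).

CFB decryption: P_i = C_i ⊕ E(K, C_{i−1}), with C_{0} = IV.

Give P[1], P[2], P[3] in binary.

P[1]: E(K, 0b11110101) = 0b01000100; 0b00110010 ⊕ 0b01000100 = 0b01110110.
P[2]: E(K, 0b00110010) = 0b00000101; 0b00001010 ⊕ 0b00000101 = 0b00001111.
P[3]: E(K, 0b00001010) = 0b11111101; 0b10010000 ⊕ 0b11111101 = 0b01101101.

P[1] = 0b01110110, P[2] = 0b00001111, P[3] = 0b01101101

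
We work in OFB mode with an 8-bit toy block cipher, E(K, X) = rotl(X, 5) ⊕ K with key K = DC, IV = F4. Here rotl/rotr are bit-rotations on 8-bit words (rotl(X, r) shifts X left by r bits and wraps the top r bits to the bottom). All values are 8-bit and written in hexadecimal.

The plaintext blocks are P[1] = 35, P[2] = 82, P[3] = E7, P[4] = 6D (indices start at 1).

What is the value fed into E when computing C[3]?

OFB encryption: S_i = E(K, S_{i−1}) with S_{0} = IV; C_i = P_i ⊕ S_i.
C[1]: S = E(K, F4) = 42; 35 ⊕ 42 = 77.
C[2]: S = E(K, 42) = 94; 82 ⊕ 94 = 16.
C[3]: S = E(K, 94) = 4E; E7 ⊕ 4E = A9.
So the input to E for block [3] is 94.

94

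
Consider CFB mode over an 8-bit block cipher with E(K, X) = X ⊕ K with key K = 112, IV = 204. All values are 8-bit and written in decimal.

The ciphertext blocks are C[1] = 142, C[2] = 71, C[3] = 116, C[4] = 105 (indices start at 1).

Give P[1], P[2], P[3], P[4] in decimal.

CFB decryption: P_i = C_i ⊕ E(K, C_{i−1}), with C_{0} = IV.
P[1]: E(K, 204) = 188; 142 ⊕ 188 = 50.
P[2]: E(K, 142) = 254; 71 ⊕ 254 = 185.
P[3]: E(K, 71) = 55; 116 ⊕ 55 = 67.
P[4]: E(K, 116) = 4; 105 ⊕ 4 = 109.

P[1] = 50, P[2] = 185, P[3] = 67, P[4] = 109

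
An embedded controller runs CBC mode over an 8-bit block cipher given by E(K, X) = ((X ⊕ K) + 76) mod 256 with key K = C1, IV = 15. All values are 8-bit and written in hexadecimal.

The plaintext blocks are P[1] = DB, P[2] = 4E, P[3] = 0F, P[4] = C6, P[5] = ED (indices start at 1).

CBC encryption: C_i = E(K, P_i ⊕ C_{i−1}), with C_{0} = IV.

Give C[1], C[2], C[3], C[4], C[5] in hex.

C[1]: P[1] ⊕ 15 = CE; E(K, CE) = 85.
C[2]: P[2] ⊕ 85 = CB; E(K, CB) = 80.
C[3]: P[3] ⊕ 80 = 8F; E(K, 8F) = C4.
C[4]: P[4] ⊕ C4 = 02; E(K, 02) = 39.
C[5]: P[5] ⊕ 39 = D4; E(K, D4) = 8B.

C[1] = 85, C[2] = 80, C[3] = C4, C[4] = 39, C[5] = 8B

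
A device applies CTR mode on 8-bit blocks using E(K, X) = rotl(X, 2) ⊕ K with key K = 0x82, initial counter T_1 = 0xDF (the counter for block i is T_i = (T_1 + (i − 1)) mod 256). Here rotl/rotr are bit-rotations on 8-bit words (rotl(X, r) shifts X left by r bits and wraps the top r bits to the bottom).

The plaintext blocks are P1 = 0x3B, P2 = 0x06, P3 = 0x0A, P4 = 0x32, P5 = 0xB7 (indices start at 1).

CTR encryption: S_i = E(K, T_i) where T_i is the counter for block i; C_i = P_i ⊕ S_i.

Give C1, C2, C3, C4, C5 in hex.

C1 = 0xC6, C2 = 0x07, C3 = 0x0F, C4 = 0x3B, C5 = 0xBA

C1: T = 0xDF, S = E(K, T) = 0xFD; 0x3B ⊕ 0xFD = 0xC6.
C2: T = 0xE0, S = E(K, T) = 0x01; 0x06 ⊕ 0x01 = 0x07.
C3: T = 0xE1, S = E(K, T) = 0x05; 0x0A ⊕ 0x05 = 0x0F.
C4: T = 0xE2, S = E(K, T) = 0x09; 0x32 ⊕ 0x09 = 0x3B.
C5: T = 0xE3, S = E(K, T) = 0x0D; 0xB7 ⊕ 0x0D = 0xBA.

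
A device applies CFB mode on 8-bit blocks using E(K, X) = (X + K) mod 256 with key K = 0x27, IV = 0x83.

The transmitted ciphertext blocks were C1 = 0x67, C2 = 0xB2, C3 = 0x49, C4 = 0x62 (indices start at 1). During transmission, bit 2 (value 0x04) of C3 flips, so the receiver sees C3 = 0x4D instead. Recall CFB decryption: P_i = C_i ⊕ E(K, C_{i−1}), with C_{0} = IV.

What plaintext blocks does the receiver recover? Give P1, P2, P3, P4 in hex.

Only C3 changed, to 0x4D. In CFB, a change in C_i flips the same bit in P_i and garbles P_{i+1}. Decrypting the received ciphertext:
P1: E(K, 0x83) = 0xAA; 0x67 ⊕ 0xAA = 0xCD.
P2: E(K, 0x67) = 0x8E; 0xB2 ⊕ 0x8E = 0x3C.
P3: E(K, 0xB2) = 0xD9; 0x4D ⊕ 0xD9 = 0x94.
P4: E(K, 0x4D) = 0x74; 0x62 ⊕ 0x74 = 0x16.
Blocks that differ from the original plaintext: P3, P4.

P1 = 0xCD, P2 = 0x3C, P3 = 0x94, P4 = 0x16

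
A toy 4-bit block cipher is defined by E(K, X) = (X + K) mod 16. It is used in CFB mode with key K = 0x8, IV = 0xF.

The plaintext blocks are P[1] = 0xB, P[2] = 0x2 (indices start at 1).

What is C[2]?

C[2] = 0x6

CFB encryption: C_i = P_i ⊕ E(K, C_{i−1}), with C_{0} = IV.
C[1]: E(K, 0xF) = 0x7; 0xB ⊕ 0x7 = 0xC.
C[2]: E(K, 0xC) = 0x4; 0x2 ⊕ 0x4 = 0x6.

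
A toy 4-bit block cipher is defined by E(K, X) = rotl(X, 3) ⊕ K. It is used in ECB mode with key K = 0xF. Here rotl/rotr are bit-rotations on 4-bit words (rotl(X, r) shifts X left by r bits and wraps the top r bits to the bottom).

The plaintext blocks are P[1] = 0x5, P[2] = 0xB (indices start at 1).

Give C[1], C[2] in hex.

ECB encryption: C_i = E(K, P_i).
C[1]: E(K, 0x5) = 0x5.
C[2]: E(K, 0xB) = 0x2.

C[1] = 0x5, C[2] = 0x2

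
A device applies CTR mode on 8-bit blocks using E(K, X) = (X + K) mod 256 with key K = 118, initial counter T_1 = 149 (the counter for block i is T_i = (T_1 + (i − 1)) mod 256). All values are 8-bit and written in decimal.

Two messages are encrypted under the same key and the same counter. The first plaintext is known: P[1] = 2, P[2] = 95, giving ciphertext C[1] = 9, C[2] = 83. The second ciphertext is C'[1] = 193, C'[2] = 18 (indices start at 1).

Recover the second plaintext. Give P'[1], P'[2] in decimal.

P'[1] = 202, P'[2] = 30

In CTR with a reused counter, both messages share the same keystream S_i, so C_i ⊕ C'_i = P_i ⊕ P'_i and thus P'_i = P_i ⊕ C_i ⊕ C'_i.
P'[1]: 2 ⊕ 9 ⊕ 193 = 202.
P'[2]: 95 ⊕ 83 ⊕ 18 = 30.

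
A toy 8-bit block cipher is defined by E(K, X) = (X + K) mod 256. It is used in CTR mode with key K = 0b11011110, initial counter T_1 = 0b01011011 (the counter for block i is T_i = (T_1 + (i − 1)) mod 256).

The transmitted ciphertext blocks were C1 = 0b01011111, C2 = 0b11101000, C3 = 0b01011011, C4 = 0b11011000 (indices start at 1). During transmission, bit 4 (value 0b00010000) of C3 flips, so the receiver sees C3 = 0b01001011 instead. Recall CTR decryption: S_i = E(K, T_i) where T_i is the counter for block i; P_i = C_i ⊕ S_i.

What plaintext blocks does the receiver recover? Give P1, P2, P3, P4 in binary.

P1 = 0b01100110, P2 = 0b11010010, P3 = 0b01110000, P4 = 0b11100100

Only C3 changed, to 0b01001011. In CTR, a change in C_i flips the same bit in P_i only; the keystream is unaffected. Decrypting the received ciphertext:
P1: T = 0b01011011, S = E(K, T) = 0b00111001; 0b01011111 ⊕ 0b00111001 = 0b01100110.
P2: T = 0b01011100, S = E(K, T) = 0b00111010; 0b11101000 ⊕ 0b00111010 = 0b11010010.
P3: T = 0b01011101, S = E(K, T) = 0b00111011; 0b01001011 ⊕ 0b00111011 = 0b01110000.
P4: T = 0b01011110, S = E(K, T) = 0b00111100; 0b11011000 ⊕ 0b00111100 = 0b11100100.
Blocks that differ from the original plaintext: P3.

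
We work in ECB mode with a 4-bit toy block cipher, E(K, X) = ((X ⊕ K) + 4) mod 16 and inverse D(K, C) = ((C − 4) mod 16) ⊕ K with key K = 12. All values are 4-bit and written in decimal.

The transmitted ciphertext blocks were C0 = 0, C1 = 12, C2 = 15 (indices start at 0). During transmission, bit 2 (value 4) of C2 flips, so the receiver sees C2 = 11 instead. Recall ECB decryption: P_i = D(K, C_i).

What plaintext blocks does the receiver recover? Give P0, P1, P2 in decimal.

P0 = 0, P1 = 4, P2 = 11

Only C2 changed, to 11. In ECB, a change in C_i affects only P_i. Decrypting the received ciphertext:
P0: D(K, 0) = 0.
P1: D(K, 12) = 4.
P2: D(K, 11) = 11.
Blocks that differ from the original plaintext: P2.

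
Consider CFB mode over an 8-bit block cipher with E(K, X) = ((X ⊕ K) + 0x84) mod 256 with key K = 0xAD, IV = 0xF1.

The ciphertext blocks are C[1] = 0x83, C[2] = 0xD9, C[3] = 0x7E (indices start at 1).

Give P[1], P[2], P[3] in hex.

CFB decryption: P_i = C_i ⊕ E(K, C_{i−1}), with C_{0} = IV.
P[1]: E(K, 0xF1) = 0xE0; 0x83 ⊕ 0xE0 = 0x63.
P[2]: E(K, 0x83) = 0xB2; 0xD9 ⊕ 0xB2 = 0x6B.
P[3]: E(K, 0xD9) = 0xF8; 0x7E ⊕ 0xF8 = 0x86.

P[1] = 0x63, P[2] = 0x6B, P[3] = 0x86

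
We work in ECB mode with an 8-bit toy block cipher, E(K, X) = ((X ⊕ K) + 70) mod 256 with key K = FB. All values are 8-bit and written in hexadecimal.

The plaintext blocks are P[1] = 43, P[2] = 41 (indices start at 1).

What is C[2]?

C[2] = 2A

ECB encryption: C_i = E(K, P_i).
C[2]: E(K, 41) = 2A.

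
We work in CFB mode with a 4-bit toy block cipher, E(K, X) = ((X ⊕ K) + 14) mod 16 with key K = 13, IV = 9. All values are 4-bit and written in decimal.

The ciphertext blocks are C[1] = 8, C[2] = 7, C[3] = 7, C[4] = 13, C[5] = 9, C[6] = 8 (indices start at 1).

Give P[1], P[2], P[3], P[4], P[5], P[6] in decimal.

CFB decryption: P_i = C_i ⊕ E(K, C_{i−1}), with C_{0} = IV.
P[1]: E(K, 9) = 2; 8 ⊕ 2 = 10.
P[2]: E(K, 8) = 3; 7 ⊕ 3 = 4.
P[3]: E(K, 7) = 8; 7 ⊕ 8 = 15.
P[4]: E(K, 7) = 8; 13 ⊕ 8 = 5.
P[5]: E(K, 13) = 14; 9 ⊕ 14 = 7.
P[6]: E(K, 9) = 2; 8 ⊕ 2 = 10.

P[1] = 10, P[2] = 4, P[3] = 15, P[4] = 5, P[5] = 7, P[6] = 10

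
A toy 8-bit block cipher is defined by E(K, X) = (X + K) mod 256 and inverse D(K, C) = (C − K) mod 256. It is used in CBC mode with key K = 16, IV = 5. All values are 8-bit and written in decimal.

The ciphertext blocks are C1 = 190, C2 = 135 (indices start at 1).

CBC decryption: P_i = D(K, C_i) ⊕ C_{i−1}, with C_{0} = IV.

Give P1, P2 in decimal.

P1 = 171, P2 = 201

P1: D(K, 190) = 174; 174 ⊕ 5 = 171.
P2: D(K, 135) = 119; 119 ⊕ 190 = 201.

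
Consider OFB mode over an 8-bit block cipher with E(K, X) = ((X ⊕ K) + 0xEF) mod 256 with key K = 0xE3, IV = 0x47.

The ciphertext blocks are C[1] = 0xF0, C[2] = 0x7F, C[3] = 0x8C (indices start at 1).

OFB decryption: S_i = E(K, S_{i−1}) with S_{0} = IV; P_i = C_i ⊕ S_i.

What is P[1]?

P[1] = 0x63

P[1]: S = E(K, 0x47) = 0x93; 0xF0 ⊕ 0x93 = 0x63.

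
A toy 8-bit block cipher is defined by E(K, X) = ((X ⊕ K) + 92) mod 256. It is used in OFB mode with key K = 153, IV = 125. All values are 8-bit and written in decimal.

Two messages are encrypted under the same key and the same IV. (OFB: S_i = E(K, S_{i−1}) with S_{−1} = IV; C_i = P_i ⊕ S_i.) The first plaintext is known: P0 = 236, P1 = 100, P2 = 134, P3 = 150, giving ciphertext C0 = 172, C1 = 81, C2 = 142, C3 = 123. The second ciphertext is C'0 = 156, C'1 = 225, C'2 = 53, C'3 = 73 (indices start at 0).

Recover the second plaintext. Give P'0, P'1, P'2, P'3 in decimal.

In OFB with a reused IV, both messages share the same keystream S_i, so C_i ⊕ C'_i = P_i ⊕ P'_i and thus P'_i = P_i ⊕ C_i ⊕ C'_i.
P'0: 236 ⊕ 172 ⊕ 156 = 220.
P'1: 100 ⊕ 81 ⊕ 225 = 212.
P'2: 134 ⊕ 142 ⊕ 53 = 61.
P'3: 150 ⊕ 123 ⊕ 73 = 164.

P'0 = 220, P'1 = 212, P'2 = 61, P'3 = 164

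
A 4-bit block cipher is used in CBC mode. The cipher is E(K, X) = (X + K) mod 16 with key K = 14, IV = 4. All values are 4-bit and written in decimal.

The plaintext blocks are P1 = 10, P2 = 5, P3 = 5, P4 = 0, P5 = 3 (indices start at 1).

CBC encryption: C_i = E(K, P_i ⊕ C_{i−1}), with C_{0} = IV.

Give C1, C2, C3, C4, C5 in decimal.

C1 = 12, C2 = 7, C3 = 0, C4 = 14, C5 = 11

C1: P1 ⊕ 4 = 14; E(K, 14) = 12.
C2: P2 ⊕ 12 = 9; E(K, 9) = 7.
C3: P3 ⊕ 7 = 2; E(K, 2) = 0.
C4: P4 ⊕ 0 = 0; E(K, 0) = 14.
C5: P5 ⊕ 14 = 13; E(K, 13) = 11.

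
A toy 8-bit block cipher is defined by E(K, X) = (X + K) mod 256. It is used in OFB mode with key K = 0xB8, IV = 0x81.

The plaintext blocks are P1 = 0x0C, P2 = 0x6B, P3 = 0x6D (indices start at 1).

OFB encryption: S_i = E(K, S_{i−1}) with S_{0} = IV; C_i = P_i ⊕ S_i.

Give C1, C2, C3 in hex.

C1 = 0x35, C2 = 0x9A, C3 = 0xC4

C1: S = E(K, 0x81) = 0x39; 0x0C ⊕ 0x39 = 0x35.
C2: S = E(K, 0x39) = 0xF1; 0x6B ⊕ 0xF1 = 0x9A.
C3: S = E(K, 0xF1) = 0xA9; 0x6D ⊕ 0xA9 = 0xC4.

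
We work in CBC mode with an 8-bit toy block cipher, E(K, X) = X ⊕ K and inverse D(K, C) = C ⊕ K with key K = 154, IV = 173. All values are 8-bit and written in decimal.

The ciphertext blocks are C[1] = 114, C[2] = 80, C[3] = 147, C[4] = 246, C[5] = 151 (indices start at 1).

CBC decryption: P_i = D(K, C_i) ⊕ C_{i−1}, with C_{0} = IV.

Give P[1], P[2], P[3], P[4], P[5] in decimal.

P[1] = 69, P[2] = 184, P[3] = 89, P[4] = 255, P[5] = 251

P[1]: D(K, 114) = 232; 232 ⊕ 173 = 69.
P[2]: D(K, 80) = 202; 202 ⊕ 114 = 184.
P[3]: D(K, 147) = 9; 9 ⊕ 80 = 89.
P[4]: D(K, 246) = 108; 108 ⊕ 147 = 255.
P[5]: D(K, 151) = 13; 13 ⊕ 246 = 251.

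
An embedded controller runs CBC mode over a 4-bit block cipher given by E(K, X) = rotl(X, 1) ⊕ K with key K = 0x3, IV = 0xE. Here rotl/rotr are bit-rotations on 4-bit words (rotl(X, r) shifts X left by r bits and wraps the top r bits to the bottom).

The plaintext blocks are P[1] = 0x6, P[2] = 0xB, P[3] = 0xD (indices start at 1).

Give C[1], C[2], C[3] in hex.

CBC encryption: C_i = E(K, P_i ⊕ C_{i−1}), with C_{0} = IV.
C[1]: P[1] ⊕ 0xE = 0x8; E(K, 0x8) = 0x2.
C[2]: P[2] ⊕ 0x2 = 0x9; E(K, 0x9) = 0x0.
C[3]: P[3] ⊕ 0x0 = 0xD; E(K, 0xD) = 0x8.

C[1] = 0x2, C[2] = 0x0, C[3] = 0x8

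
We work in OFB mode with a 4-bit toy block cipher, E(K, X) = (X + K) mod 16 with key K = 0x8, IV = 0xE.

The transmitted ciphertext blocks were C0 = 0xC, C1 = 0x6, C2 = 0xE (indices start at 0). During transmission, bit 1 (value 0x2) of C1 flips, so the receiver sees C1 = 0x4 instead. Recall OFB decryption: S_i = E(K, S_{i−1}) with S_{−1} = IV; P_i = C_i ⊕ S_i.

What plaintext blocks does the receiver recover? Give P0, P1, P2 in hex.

P0 = 0xA, P1 = 0xA, P2 = 0x8

Only C1 changed, to 0x4. In OFB, a change in C_i flips the same bit in P_i only; the keystream is unaffected. Decrypting the received ciphertext:
P0: S = E(K, 0xE) = 0x6; 0xC ⊕ 0x6 = 0xA.
P1: S = E(K, 0x6) = 0xE; 0x4 ⊕ 0xE = 0xA.
P2: S = E(K, 0xE) = 0x6; 0xE ⊕ 0x6 = 0x8.
Blocks that differ from the original plaintext: P1.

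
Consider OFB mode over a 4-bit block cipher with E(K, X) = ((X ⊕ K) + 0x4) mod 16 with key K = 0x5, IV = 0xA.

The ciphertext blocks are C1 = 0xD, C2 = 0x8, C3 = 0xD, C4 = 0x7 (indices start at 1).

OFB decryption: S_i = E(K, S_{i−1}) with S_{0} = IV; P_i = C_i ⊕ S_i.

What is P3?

P3 = 0xE

P1: S = E(K, 0xA) = 0x3; 0xD ⊕ 0x3 = 0xE.
P2: S = E(K, 0x3) = 0xA; 0x8 ⊕ 0xA = 0x2.
P3: S = E(K, 0xA) = 0x3; 0xD ⊕ 0x3 = 0xE.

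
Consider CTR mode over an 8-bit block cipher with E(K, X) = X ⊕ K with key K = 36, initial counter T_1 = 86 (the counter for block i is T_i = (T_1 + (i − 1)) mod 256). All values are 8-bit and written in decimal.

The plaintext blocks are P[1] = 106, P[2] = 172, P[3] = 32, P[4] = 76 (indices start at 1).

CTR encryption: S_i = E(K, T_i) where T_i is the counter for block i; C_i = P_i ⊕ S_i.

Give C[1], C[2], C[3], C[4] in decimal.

C[1]: T = 86, S = E(K, T) = 114; 106 ⊕ 114 = 24.
C[2]: T = 87, S = E(K, T) = 115; 172 ⊕ 115 = 223.
C[3]: T = 88, S = E(K, T) = 124; 32 ⊕ 124 = 92.
C[4]: T = 89, S = E(K, T) = 125; 76 ⊕ 125 = 49.

C[1] = 24, C[2] = 223, C[3] = 92, C[4] = 49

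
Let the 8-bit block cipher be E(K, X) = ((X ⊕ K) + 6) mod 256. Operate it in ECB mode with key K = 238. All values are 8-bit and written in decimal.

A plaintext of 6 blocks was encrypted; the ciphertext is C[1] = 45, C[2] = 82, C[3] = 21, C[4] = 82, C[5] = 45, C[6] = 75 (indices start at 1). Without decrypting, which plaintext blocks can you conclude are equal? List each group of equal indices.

P[1] = P[5]; P[2] = P[4]

ECB encrypts each block independently with the same key, so equal ciphertext blocks imply equal plaintext blocks.
C[1] = C[5] = 45, so P[1] = P[5].
C[2] = C[4] = 82, so P[2] = P[4].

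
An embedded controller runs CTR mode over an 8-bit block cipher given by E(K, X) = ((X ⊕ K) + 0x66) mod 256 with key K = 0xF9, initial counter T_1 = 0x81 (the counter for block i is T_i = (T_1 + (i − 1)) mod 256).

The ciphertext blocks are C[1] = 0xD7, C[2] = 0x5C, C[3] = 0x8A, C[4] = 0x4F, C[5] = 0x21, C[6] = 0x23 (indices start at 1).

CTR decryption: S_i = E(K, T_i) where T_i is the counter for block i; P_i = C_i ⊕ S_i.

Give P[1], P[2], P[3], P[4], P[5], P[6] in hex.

P[1] = 0x09, P[2] = 0xBD, P[3] = 0x6A, P[4] = 0xAC, P[5] = 0xC3, P[6] = 0xC6

P[1]: T = 0x81, S = E(K, T) = 0xDE; 0xD7 ⊕ 0xDE = 0x09.
P[2]: T = 0x82, S = E(K, T) = 0xE1; 0x5C ⊕ 0xE1 = 0xBD.
P[3]: T = 0x83, S = E(K, T) = 0xE0; 0x8A ⊕ 0xE0 = 0x6A.
P[4]: T = 0x84, S = E(K, T) = 0xE3; 0x4F ⊕ 0xE3 = 0xAC.
P[5]: T = 0x85, S = E(K, T) = 0xE2; 0x21 ⊕ 0xE2 = 0xC3.
P[6]: T = 0x86, S = E(K, T) = 0xE5; 0x23 ⊕ 0xE5 = 0xC6.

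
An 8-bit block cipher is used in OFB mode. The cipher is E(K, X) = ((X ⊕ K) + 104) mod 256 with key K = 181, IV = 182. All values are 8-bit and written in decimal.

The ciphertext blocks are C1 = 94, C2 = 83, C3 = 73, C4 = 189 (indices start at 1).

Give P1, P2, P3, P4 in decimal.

OFB decryption: S_i = E(K, S_{i−1}) with S_{0} = IV; P_i = C_i ⊕ S_i.
P1: S = E(K, 182) = 107; 94 ⊕ 107 = 53.
P2: S = E(K, 107) = 70; 83 ⊕ 70 = 21.
P3: S = E(K, 70) = 91; 73 ⊕ 91 = 18.
P4: S = E(K, 91) = 86; 189 ⊕ 86 = 235.

P1 = 53, P2 = 21, P3 = 18, P4 = 235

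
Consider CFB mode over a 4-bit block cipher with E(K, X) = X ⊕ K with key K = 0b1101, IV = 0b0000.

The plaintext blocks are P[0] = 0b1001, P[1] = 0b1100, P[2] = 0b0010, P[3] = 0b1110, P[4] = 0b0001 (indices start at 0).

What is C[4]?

CFB encryption: C_i = P_i ⊕ E(K, C_{i−1}), with C_{−1} = IV.
C[0]: E(K, 0b0000) = 0b1101; 0b1001 ⊕ 0b1101 = 0b0100.
C[1]: E(K, 0b0100) = 0b1001; 0b1100 ⊕ 0b1001 = 0b0101.
C[2]: E(K, 0b0101) = 0b1000; 0b0010 ⊕ 0b1000 = 0b1010.
C[3]: E(K, 0b1010) = 0b0111; 0b1110 ⊕ 0b0111 = 0b1001.
C[4]: E(K, 0b1001) = 0b0100; 0b0001 ⊕ 0b0100 = 0b0101.

C[4] = 0b0101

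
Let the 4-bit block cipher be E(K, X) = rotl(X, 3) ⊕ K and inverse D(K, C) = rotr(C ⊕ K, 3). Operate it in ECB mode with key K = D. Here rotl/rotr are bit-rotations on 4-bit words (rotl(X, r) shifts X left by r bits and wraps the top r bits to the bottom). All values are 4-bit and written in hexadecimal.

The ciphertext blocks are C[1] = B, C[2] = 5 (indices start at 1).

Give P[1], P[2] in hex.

P[1] = C, P[2] = 1

ECB decryption: P_i = D(K, C_i).
P[1]: D(K, B) = C.
P[2]: D(K, 5) = 1.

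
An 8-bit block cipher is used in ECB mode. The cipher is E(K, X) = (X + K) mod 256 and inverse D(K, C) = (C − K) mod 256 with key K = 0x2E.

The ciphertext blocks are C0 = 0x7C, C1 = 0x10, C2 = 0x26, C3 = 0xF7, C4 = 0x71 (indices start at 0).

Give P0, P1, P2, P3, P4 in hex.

P0 = 0x4E, P1 = 0xE2, P2 = 0xF8, P3 = 0xC9, P4 = 0x43

ECB decryption: P_i = D(K, C_i).
P0: D(K, 0x7C) = 0x4E.
P1: D(K, 0x10) = 0xE2.
P2: D(K, 0x26) = 0xF8.
P3: D(K, 0xF7) = 0xC9.
P4: D(K, 0x71) = 0x43.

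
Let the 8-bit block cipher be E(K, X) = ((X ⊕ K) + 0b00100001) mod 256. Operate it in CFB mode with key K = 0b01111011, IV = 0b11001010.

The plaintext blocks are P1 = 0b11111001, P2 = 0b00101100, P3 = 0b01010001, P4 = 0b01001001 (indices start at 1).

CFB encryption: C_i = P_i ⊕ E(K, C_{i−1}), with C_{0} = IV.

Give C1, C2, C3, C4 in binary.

C1: E(K, 0b11001010) = 0b11010010; 0b11111001 ⊕ 0b11010010 = 0b00101011.
C2: E(K, 0b00101011) = 0b01110001; 0b00101100 ⊕ 0b01110001 = 0b01011101.
C3: E(K, 0b01011101) = 0b01000111; 0b01010001 ⊕ 0b01000111 = 0b00010110.
C4: E(K, 0b00010110) = 0b10001110; 0b01001001 ⊕ 0b10001110 = 0b11000111.

C1 = 0b00101011, C2 = 0b01011101, C3 = 0b00010110, C4 = 0b11000111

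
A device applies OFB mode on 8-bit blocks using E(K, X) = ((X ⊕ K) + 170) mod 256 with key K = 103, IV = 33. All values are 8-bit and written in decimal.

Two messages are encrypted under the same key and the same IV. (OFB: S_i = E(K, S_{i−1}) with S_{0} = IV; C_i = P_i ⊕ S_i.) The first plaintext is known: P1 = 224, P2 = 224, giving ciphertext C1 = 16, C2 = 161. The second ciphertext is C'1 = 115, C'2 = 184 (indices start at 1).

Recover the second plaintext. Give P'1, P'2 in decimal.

P'1 = 131, P'2 = 249

In OFB with a reused IV, both messages share the same keystream S_i, so C_i ⊕ C'_i = P_i ⊕ P'_i and thus P'_i = P_i ⊕ C_i ⊕ C'_i.
P'1: 224 ⊕ 16 ⊕ 115 = 131.
P'2: 224 ⊕ 161 ⊕ 184 = 249.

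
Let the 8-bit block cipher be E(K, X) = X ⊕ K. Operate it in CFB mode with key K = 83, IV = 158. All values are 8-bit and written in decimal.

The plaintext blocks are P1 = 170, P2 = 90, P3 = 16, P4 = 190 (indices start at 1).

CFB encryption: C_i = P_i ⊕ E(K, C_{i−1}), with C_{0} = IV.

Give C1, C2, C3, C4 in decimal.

C1 = 103, C2 = 110, C3 = 45, C4 = 192

C1: E(K, 158) = 205; 170 ⊕ 205 = 103.
C2: E(K, 103) = 52; 90 ⊕ 52 = 110.
C3: E(K, 110) = 61; 16 ⊕ 61 = 45.
C4: E(K, 45) = 126; 190 ⊕ 126 = 192.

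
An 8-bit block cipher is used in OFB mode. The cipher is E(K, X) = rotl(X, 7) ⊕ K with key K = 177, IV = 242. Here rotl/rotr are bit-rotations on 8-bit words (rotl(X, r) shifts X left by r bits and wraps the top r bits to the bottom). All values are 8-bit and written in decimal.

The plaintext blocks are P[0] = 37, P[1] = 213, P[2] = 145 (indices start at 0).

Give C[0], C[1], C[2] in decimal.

OFB encryption: S_i = E(K, S_{i−1}) with S_{−1} = IV; C_i = P_i ⊕ S_i.
C[0]: S = E(K, 242) = 200; 37 ⊕ 200 = 237.
C[1]: S = E(K, 200) = 213; 213 ⊕ 213 = 0.
C[2]: S = E(K, 213) = 91; 145 ⊕ 91 = 202.

C[0] = 237, C[1] = 0, C[2] = 202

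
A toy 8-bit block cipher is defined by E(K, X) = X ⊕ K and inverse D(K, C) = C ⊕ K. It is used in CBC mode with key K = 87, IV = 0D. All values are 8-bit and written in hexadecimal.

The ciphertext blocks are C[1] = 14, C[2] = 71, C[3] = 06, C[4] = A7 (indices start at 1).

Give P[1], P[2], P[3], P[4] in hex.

CBC decryption: P_i = D(K, C_i) ⊕ C_{i−1}, with C_{0} = IV.
P[1]: D(K, 14) = 93; 93 ⊕ 0D = 9E.
P[2]: D(K, 71) = F6; F6 ⊕ 14 = E2.
P[3]: D(K, 06) = 81; 81 ⊕ 71 = F0.
P[4]: D(K, A7) = 20; 20 ⊕ 06 = 26.

P[1] = 9E, P[2] = E2, P[3] = F0, P[4] = 26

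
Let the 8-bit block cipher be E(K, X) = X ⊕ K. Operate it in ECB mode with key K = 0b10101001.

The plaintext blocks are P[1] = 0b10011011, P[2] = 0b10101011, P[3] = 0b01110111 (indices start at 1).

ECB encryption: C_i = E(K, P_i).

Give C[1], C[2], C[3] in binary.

C[1]: E(K, 0b10011011) = 0b00110010.
C[2]: E(K, 0b10101011) = 0b00000010.
C[3]: E(K, 0b01110111) = 0b11011110.

C[1] = 0b00110010, C[2] = 0b00000010, C[3] = 0b11011110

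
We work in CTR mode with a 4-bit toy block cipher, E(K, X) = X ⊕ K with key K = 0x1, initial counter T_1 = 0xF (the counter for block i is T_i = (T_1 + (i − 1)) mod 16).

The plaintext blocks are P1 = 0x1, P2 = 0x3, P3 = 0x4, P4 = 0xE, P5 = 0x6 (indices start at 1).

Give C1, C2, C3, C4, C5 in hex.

CTR encryption: S_i = E(K, T_i) where T_i is the counter for block i; C_i = P_i ⊕ S_i.
C1: T = 0xF, S = E(K, T) = 0xE; 0x1 ⊕ 0xE = 0xF.
C2: T = 0x0, S = E(K, T) = 0x1; 0x3 ⊕ 0x1 = 0x2.
C3: T = 0x1, S = E(K, T) = 0x0; 0x4 ⊕ 0x0 = 0x4.
C4: T = 0x2, S = E(K, T) = 0x3; 0xE ⊕ 0x3 = 0xD.
C5: T = 0x3, S = E(K, T) = 0x2; 0x6 ⊕ 0x2 = 0x4.

C1 = 0xF, C2 = 0x2, C3 = 0x4, C4 = 0xD, C5 = 0x4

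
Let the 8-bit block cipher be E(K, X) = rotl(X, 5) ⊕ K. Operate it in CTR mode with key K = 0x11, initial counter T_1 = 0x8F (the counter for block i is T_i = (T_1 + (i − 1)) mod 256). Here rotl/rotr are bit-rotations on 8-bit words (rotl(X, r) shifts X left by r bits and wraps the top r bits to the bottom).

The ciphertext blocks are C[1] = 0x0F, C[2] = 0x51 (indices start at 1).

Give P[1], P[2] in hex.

P[1] = 0xEF, P[2] = 0x52

CTR decryption: S_i = E(K, T_i) where T_i is the counter for block i; P_i = C_i ⊕ S_i.
P[1]: T = 0x8F, S = E(K, T) = 0xE0; 0x0F ⊕ 0xE0 = 0xEF.
P[2]: T = 0x90, S = E(K, T) = 0x03; 0x51 ⊕ 0x03 = 0x52.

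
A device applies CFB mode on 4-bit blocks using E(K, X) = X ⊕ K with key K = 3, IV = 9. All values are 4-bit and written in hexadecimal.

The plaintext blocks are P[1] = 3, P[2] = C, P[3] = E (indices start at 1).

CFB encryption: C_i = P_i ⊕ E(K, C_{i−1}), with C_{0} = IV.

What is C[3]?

C[1]: E(K, 9) = A; 3 ⊕ A = 9.
C[2]: E(K, 9) = A; C ⊕ A = 6.
C[3]: E(K, 6) = 5; E ⊕ 5 = B.

C[3] = B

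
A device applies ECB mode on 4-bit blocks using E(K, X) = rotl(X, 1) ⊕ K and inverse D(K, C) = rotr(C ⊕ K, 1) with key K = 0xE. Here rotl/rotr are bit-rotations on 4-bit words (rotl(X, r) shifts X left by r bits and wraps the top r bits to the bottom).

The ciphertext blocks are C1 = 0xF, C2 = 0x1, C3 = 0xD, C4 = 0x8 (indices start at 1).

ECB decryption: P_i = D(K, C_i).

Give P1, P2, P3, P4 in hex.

P1: D(K, 0xF) = 0x8.
P2: D(K, 0x1) = 0xF.
P3: D(K, 0xD) = 0x9.
P4: D(K, 0x8) = 0x3.

P1 = 0x8, P2 = 0xF, P3 = 0x9, P4 = 0x3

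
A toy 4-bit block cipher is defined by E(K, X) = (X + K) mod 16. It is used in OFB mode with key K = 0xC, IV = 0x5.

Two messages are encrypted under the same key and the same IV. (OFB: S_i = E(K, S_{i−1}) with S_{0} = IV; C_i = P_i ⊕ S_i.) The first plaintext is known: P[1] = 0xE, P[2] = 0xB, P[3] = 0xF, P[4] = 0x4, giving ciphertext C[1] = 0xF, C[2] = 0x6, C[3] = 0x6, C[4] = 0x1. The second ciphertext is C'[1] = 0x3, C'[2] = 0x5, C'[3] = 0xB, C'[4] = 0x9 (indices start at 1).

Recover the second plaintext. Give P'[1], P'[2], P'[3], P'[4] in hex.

In OFB with a reused IV, both messages share the same keystream S_i, so C_i ⊕ C'_i = P_i ⊕ P'_i and thus P'_i = P_i ⊕ C_i ⊕ C'_i.
P'[1]: 0xE ⊕ 0xF ⊕ 0x3 = 0x2.
P'[2]: 0xB ⊕ 0x6 ⊕ 0x5 = 0x8.
P'[3]: 0xF ⊕ 0x6 ⊕ 0xB = 0x2.
P'[4]: 0x4 ⊕ 0x1 ⊕ 0x9 = 0xC.

P'[1] = 0x2, P'[2] = 0x8, P'[3] = 0x2, P'[4] = 0xC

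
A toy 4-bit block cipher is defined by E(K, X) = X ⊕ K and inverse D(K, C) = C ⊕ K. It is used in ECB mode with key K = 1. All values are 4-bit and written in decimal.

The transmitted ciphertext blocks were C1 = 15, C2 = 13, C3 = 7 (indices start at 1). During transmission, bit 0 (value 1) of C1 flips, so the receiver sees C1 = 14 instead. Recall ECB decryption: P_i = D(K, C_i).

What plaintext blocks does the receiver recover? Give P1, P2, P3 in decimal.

P1 = 15, P2 = 12, P3 = 6

Only C1 changed, to 14. In ECB, a change in C_i affects only P_i. Decrypting the received ciphertext:
P1: D(K, 14) = 15.
P2: D(K, 13) = 12.
P3: D(K, 7) = 6.
Blocks that differ from the original plaintext: P1.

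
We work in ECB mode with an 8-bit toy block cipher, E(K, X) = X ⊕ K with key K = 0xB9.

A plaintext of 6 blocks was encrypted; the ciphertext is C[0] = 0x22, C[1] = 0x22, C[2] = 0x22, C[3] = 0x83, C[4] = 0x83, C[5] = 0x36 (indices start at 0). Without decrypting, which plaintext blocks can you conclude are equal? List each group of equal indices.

ECB encrypts each block independently with the same key, so equal ciphertext blocks imply equal plaintext blocks.
C[0] = C[1] = C[2] = 0x22, so P[0] = P[1] = P[2].
C[3] = C[4] = 0x83, so P[3] = P[4].

P[0] = P[1] = P[2]; P[3] = P[4]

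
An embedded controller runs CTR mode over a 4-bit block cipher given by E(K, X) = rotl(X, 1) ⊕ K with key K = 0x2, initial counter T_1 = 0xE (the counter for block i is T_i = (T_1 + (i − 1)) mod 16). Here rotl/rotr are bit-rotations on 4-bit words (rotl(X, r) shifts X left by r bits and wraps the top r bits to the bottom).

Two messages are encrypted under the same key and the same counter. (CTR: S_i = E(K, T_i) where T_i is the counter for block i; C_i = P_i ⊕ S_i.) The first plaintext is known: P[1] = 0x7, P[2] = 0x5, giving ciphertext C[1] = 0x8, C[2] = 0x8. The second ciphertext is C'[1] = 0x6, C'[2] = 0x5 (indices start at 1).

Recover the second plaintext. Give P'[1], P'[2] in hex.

In CTR with a reused counter, both messages share the same keystream S_i, so C_i ⊕ C'_i = P_i ⊕ P'_i and thus P'_i = P_i ⊕ C_i ⊕ C'_i.
P'[1]: 0x7 ⊕ 0x8 ⊕ 0x6 = 0x9.
P'[2]: 0x5 ⊕ 0x8 ⊕ 0x5 = 0x8.

P'[1] = 0x9, P'[2] = 0x8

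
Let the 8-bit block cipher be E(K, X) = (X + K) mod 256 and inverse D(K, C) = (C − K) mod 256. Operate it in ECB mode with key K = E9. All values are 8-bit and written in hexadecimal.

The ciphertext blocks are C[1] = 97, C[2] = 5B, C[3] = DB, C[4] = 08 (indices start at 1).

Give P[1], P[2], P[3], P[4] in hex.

ECB decryption: P_i = D(K, C_i).
P[1]: D(K, 97) = AE.
P[2]: D(K, 5B) = 72.
P[3]: D(K, DB) = F2.
P[4]: D(K, 08) = 1F.

P[1] = AE, P[2] = 72, P[3] = F2, P[4] = 1F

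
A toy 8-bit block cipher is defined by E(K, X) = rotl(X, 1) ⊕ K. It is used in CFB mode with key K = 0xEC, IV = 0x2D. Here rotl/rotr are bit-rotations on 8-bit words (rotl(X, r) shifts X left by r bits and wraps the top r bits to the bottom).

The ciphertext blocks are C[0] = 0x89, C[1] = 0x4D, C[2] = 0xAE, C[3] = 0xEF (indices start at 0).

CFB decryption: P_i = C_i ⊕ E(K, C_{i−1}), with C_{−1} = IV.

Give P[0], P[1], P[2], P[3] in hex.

P[0] = 0x3F, P[1] = 0xB2, P[2] = 0xD8, P[3] = 0x5E

P[0]: E(K, 0x2D) = 0xB6; 0x89 ⊕ 0xB6 = 0x3F.
P[1]: E(K, 0x89) = 0xFF; 0x4D ⊕ 0xFF = 0xB2.
P[2]: E(K, 0x4D) = 0x76; 0xAE ⊕ 0x76 = 0xD8.
P[3]: E(K, 0xAE) = 0xB1; 0xEF ⊕ 0xB1 = 0x5E.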